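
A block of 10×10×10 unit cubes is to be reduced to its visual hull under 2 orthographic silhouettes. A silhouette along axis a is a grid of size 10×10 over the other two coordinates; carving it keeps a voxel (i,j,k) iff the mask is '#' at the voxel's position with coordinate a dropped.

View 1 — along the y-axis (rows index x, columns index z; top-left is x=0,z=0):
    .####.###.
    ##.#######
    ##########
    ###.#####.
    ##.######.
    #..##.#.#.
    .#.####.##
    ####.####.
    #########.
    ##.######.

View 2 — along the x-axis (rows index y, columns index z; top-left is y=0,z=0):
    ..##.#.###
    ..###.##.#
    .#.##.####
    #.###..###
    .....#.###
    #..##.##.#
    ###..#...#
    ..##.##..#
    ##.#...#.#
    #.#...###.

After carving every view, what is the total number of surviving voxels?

initial block: 10^3 = 1000
carve view 1 (along y, XZ-mask fill 79/100): 790 voxels remain
carve view 2 (along x, YZ-mask fill 56/100): 419 voxels remain

419 voxels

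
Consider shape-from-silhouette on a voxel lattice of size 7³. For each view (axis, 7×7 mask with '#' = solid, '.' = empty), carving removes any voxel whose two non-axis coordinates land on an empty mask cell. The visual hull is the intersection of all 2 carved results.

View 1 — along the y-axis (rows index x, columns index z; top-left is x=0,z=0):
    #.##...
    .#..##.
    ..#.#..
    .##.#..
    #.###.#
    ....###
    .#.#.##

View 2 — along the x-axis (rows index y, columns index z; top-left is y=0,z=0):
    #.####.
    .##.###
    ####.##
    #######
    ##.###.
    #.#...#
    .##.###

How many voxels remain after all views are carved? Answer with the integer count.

|visual hull| = 119

start: 7×7×7 = 343 voxels
  1. axis=1 (XZ plane), |mask|=23  ⇒  voxels=161
  2. axis=0 (YZ plane), |mask|=36  ⇒  voxels=119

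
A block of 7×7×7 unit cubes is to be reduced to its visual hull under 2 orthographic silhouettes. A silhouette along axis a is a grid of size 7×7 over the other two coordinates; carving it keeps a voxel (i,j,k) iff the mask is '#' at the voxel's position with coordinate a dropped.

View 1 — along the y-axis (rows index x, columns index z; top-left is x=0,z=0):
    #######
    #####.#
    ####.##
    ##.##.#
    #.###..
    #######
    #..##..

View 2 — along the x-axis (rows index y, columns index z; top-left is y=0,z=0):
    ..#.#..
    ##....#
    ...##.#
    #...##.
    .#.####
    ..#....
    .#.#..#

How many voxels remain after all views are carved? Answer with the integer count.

before carving: 343 voxels (7×7×7)
after view 1 [y-axis, 38 of 49 cells solid] → remaining = 266
after view 2 [x-axis, 20 of 49 cells solid] → remaining = 110

|visual hull| = 110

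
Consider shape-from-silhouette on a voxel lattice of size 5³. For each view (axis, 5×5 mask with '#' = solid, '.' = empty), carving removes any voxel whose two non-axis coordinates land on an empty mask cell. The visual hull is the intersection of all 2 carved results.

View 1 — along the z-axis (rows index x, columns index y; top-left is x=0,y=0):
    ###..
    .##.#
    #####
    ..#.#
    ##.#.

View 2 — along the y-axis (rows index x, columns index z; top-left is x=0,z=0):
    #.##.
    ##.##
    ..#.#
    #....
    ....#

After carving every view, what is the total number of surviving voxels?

36 voxels

before carving: 125 voxels (5×5×5)
V1 z: intersect with XY mask (16 set) -- 80 left
V2 y: intersect with XZ mask (11 set) -- 36 left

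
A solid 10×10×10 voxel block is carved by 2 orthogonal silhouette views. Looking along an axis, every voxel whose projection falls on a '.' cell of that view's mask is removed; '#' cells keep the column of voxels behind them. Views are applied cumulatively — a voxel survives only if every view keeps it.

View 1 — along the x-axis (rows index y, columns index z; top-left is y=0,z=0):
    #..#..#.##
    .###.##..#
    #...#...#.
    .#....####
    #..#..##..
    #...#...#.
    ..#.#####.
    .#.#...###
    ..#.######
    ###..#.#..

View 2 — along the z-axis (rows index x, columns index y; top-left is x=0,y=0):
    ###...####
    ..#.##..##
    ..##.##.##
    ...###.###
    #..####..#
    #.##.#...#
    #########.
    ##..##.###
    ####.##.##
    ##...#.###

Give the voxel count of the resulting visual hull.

initial block: 10^3 = 1000
after view 1 [x-axis, 49 of 100 cells solid] → remaining = 490
after view 2 [z-axis, 65 of 100 cells solid] → remaining = 316

|visual hull| = 316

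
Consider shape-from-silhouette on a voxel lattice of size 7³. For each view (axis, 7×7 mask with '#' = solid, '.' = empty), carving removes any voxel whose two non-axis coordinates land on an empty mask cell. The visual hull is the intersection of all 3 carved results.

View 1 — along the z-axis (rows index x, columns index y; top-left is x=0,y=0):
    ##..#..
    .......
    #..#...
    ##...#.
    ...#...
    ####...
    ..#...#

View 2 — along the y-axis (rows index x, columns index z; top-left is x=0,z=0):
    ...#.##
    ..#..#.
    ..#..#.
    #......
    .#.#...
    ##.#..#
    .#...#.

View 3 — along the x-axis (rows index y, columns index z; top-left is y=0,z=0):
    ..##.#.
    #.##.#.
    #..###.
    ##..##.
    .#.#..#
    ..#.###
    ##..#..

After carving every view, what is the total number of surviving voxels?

initial block: 7^3 = 343
step 1: project along z, AND mask (15/49) → |grid| = 105
step 2: project along y, AND mask (16/49) → |grid| = 38
step 3: project along x, AND mask (25/49) → |grid| = 20

|visual hull| = 20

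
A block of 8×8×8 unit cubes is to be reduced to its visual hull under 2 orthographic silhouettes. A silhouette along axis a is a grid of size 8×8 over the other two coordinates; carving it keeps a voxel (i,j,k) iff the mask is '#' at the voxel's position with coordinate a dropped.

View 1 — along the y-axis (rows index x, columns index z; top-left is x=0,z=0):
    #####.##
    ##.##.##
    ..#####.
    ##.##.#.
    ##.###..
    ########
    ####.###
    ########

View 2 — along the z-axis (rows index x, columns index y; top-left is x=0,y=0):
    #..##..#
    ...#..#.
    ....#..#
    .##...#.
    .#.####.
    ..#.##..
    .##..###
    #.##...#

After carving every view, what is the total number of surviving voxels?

voxel count = 181

initial block: 8^3 = 512
step 1: project along y, AND mask (51/64) → |grid| = 408
step 2: project along z, AND mask (28/64) → |grid| = 181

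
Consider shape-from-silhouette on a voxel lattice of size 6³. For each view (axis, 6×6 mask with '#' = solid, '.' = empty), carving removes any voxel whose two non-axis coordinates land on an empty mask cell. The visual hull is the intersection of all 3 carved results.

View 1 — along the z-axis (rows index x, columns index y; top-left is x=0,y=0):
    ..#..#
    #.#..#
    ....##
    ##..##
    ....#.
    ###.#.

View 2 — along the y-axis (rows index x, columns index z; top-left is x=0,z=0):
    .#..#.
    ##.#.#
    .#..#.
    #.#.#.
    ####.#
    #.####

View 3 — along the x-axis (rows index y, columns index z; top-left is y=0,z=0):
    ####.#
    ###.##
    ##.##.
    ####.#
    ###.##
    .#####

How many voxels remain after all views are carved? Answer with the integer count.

before carving: 216 voxels (6×6×6)
step 1: project along z, AND mask (16/36) → |grid| = 96
step 2: project along y, AND mask (21/36) → |grid| = 57
step 3: project along x, AND mask (29/36) → |grid| = 47

|visual hull| = 47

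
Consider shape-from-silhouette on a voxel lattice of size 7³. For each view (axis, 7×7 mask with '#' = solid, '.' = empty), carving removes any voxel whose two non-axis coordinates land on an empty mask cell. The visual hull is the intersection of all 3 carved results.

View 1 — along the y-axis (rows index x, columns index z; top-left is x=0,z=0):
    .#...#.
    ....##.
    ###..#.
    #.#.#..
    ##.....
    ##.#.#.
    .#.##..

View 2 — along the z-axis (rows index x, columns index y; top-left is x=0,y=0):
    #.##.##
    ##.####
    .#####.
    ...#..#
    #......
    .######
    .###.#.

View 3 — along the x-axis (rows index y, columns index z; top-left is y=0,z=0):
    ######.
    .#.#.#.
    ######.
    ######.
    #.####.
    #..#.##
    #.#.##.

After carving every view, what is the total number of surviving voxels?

initial block: 7^3 = 343
[1] y-view keeps 20 columns → grid now 140
[2] z-view keeps 29 columns → grid now 86
[3] x-view keeps 34 columns → grid now 69

69 voxels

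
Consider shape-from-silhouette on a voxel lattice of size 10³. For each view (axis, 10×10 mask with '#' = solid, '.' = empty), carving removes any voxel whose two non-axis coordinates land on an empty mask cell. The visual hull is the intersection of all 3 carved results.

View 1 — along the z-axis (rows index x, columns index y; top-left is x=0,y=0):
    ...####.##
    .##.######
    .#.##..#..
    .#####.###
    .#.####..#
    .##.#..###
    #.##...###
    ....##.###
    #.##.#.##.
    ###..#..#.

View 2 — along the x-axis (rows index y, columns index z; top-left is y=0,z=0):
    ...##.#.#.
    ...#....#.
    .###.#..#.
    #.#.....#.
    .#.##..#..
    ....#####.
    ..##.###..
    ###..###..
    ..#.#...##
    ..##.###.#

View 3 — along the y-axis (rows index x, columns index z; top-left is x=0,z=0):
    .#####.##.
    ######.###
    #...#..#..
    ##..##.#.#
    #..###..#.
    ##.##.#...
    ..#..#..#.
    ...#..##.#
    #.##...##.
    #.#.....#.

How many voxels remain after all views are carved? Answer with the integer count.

voxel count = 147

initial block: 10^3 = 1000
carve view 1 (along z, XY-mask fill 60/100): 600 voxels remain
carve view 2 (along x, YZ-mask fill 44/100): 266 voxels remain
carve view 3 (along y, XZ-mask fill 50/100): 147 voxels remain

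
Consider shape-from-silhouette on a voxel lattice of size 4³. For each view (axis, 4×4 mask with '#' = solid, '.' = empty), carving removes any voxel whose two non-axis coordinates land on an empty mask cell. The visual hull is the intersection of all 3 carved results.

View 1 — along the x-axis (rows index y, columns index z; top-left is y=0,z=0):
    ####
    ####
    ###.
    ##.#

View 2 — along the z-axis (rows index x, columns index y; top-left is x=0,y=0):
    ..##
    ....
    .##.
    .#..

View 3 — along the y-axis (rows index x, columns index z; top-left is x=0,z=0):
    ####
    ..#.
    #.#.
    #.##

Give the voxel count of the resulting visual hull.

|visual hull| = 13

start: 4×4×4 = 64 voxels
  1. axis=0 (YZ plane), |mask|=14  ⇒  voxels=56
  2. axis=2 (XY plane), |mask|=5  ⇒  voxels=17
  3. axis=1 (XZ plane), |mask|=10  ⇒  voxels=13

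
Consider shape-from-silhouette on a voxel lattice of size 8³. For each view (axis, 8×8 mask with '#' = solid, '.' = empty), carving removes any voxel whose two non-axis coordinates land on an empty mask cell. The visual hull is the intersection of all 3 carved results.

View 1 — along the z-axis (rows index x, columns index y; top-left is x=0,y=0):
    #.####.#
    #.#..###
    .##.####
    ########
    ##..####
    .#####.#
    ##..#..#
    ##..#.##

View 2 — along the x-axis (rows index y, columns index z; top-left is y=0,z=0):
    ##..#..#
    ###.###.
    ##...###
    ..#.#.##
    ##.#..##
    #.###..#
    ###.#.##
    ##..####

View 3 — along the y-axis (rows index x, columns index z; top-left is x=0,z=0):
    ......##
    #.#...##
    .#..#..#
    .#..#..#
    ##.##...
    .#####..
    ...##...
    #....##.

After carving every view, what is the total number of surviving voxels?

107 voxels

full grid |V| = 512
after view 1 [z-axis, 46 of 64 cells solid] → remaining = 368
after view 2 [x-axis, 41 of 64 cells solid] → remaining = 240
after view 3 [y-axis, 26 of 64 cells solid] → remaining = 107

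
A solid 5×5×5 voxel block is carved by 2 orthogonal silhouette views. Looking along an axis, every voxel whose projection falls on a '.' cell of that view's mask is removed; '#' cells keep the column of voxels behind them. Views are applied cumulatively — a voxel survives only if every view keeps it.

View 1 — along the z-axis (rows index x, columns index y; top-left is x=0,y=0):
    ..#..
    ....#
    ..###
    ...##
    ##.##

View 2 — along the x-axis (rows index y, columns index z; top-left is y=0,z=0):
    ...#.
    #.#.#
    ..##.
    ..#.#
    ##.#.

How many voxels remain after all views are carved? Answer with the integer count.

26 voxels

before carving: 125 voxels (5×5×5)
  1. axis=2 (XY plane), |mask|=11  ⇒  voxels=55
  2. axis=0 (YZ plane), |mask|=11  ⇒  voxels=26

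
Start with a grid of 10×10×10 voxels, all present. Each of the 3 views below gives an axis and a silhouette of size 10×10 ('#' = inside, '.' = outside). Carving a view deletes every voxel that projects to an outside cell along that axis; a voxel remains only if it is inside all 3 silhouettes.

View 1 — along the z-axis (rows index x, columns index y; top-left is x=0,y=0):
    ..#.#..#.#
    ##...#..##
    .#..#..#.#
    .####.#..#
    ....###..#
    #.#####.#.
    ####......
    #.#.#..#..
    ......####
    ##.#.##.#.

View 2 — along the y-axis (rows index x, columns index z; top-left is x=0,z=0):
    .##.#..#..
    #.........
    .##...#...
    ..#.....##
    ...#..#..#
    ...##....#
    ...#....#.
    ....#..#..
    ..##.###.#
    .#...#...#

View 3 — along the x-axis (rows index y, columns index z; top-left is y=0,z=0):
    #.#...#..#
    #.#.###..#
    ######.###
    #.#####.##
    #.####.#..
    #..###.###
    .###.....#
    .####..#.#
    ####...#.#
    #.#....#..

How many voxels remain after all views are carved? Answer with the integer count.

initial block: 10^3 = 1000
after view 1 [z-axis, 48 of 100 cells solid] → remaining = 480
after view 2 [y-axis, 30 of 100 cells solid] → remaining = 142
after view 3 [x-axis, 59 of 100 cells solid] → remaining = 91

91 voxels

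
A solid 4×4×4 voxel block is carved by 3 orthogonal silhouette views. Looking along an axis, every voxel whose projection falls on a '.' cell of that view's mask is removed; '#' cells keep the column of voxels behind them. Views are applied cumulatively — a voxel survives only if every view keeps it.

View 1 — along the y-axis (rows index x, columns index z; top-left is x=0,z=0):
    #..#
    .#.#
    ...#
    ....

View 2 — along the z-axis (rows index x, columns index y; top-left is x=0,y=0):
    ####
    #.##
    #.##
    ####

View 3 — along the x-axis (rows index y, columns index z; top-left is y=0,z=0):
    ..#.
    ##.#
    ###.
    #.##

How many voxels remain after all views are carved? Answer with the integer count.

voxel count = 8

start: 4×4×4 = 64 voxels
step 1: project along y, AND mask (5/16) → |grid| = 20
step 2: project along z, AND mask (14/16) → |grid| = 17
step 3: project along x, AND mask (10/16) → |grid| = 8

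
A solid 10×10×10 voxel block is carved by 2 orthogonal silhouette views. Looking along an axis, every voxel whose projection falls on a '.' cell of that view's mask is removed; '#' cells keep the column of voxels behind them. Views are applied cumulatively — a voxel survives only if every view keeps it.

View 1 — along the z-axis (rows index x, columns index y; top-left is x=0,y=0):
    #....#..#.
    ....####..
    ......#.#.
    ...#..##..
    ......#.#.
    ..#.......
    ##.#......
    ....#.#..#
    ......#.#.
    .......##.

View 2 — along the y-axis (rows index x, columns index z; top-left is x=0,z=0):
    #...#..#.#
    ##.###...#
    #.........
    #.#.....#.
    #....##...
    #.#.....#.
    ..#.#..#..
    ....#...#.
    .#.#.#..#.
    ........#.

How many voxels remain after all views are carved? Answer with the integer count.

initial block: 10^3 = 1000
[1] z-view keeps 25 columns → grid now 250
[2] y-view keeps 30 columns → grid now 81

81 voxels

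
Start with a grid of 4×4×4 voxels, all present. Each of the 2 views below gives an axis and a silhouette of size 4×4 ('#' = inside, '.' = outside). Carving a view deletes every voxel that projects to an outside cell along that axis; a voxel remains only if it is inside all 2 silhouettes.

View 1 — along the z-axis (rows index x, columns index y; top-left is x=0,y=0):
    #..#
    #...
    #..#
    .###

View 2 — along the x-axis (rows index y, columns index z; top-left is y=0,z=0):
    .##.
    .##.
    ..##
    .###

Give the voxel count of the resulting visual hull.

voxel count = 19

initial block: 4^3 = 64
carve view 1 (along z, XY-mask fill 8/16): 32 voxels remain
carve view 2 (along x, YZ-mask fill 9/16): 19 voxels remain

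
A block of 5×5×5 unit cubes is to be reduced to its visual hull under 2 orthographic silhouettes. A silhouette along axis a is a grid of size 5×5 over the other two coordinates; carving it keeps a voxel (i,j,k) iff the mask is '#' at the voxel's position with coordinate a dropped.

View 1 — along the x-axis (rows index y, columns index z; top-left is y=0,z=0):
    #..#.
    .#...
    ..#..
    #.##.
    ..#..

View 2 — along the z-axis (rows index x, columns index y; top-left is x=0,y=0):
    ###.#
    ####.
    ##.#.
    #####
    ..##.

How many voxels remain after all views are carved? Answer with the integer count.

initial block: 5^3 = 125
step 1: project along x, AND mask (8/25) → |grid| = 40
step 2: project along z, AND mask (18/25) → |grid| = 30

remaining voxels: 30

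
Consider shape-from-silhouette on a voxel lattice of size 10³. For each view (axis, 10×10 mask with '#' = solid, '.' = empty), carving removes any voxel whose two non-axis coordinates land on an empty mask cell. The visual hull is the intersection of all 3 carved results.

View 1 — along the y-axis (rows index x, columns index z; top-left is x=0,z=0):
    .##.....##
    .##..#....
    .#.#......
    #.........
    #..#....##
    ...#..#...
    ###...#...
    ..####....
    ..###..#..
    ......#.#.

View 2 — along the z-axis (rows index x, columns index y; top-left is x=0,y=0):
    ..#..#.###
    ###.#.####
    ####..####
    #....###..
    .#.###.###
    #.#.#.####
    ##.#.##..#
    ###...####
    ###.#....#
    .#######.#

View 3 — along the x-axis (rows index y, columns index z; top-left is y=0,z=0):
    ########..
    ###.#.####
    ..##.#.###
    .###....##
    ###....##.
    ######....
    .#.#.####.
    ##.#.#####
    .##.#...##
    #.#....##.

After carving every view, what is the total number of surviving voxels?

remaining voxels: 126

full grid |V| = 1000
after view 1 [y-axis, 30 of 100 cells solid] → remaining = 300
after view 2 [z-axis, 65 of 100 cells solid] → remaining = 194
after view 3 [x-axis, 61 of 100 cells solid] → remaining = 126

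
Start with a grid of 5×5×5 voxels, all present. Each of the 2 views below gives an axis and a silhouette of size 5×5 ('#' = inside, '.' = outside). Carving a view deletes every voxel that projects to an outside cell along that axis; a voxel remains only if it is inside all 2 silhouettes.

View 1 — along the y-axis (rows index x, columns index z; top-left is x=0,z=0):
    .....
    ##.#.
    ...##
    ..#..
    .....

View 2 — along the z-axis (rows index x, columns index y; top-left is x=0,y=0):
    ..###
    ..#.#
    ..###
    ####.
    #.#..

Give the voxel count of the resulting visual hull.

initial block: 5^3 = 125
carve view 1 (along y, XZ-mask fill 6/25): 30 voxels remain
carve view 2 (along z, XY-mask fill 14/25): 16 voxels remain

voxel count = 16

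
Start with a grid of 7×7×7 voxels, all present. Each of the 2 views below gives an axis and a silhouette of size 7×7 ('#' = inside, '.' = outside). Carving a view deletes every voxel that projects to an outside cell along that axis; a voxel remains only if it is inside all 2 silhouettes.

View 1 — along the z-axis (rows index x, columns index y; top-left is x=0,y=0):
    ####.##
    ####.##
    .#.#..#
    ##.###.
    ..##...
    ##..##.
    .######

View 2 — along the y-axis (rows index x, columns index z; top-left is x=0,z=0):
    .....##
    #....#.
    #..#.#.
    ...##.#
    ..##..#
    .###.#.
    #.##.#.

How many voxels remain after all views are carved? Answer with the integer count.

before carving: 343 voxels (7×7×7)
  1. axis=2 (XY plane), |mask|=32  ⇒  voxels=224
  2. axis=1 (XZ plane), |mask|=21  ⇒  voxels=94

voxel count = 94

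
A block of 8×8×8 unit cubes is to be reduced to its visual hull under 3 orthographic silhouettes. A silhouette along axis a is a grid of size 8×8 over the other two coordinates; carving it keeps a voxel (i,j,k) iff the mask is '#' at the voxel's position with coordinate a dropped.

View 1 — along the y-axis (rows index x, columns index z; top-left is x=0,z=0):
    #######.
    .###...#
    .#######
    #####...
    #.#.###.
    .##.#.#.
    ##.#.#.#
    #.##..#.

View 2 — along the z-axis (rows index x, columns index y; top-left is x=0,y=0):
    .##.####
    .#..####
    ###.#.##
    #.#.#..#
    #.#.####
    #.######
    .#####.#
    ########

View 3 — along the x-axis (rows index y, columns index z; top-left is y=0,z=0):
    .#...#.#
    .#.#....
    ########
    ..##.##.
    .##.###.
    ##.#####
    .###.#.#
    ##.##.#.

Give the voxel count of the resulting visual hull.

start: 8×8×8 = 512 voxels
after view 1 [y-axis, 41 of 64 cells solid] → remaining = 328
after view 2 [z-axis, 48 of 64 cells solid] → remaining = 244
after view 3 [x-axis, 39 of 64 cells solid] → remaining = 156

remaining voxels: 156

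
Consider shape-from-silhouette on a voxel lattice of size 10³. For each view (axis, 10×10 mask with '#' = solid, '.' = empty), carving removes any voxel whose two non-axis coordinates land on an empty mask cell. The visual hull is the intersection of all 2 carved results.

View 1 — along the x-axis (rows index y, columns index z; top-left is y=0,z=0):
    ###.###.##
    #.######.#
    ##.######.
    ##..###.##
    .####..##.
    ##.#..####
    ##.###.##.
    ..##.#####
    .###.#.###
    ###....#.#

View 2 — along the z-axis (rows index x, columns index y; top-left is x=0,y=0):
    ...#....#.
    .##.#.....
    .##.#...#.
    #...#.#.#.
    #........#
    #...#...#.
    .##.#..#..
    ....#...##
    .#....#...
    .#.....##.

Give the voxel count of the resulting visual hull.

before carving: 1000 voxels (10×10×10)
after view 1 [x-axis, 70 of 100 cells solid] → remaining = 700
after view 2 [z-axis, 30 of 100 cells solid] → remaining = 211

211 voxels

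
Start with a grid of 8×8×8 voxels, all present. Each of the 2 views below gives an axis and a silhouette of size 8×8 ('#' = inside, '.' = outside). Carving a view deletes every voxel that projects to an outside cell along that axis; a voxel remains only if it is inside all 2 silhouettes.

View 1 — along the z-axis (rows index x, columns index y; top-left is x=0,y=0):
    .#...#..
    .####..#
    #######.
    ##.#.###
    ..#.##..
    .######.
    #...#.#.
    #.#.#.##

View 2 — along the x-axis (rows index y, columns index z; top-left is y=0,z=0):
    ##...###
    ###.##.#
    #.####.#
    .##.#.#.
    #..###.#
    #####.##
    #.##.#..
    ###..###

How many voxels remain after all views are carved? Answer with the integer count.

|visual hull| = 199

initial block: 8^3 = 512
after view 1 [z-axis, 37 of 64 cells solid] → remaining = 296
after view 2 [x-axis, 43 of 64 cells solid] → remaining = 199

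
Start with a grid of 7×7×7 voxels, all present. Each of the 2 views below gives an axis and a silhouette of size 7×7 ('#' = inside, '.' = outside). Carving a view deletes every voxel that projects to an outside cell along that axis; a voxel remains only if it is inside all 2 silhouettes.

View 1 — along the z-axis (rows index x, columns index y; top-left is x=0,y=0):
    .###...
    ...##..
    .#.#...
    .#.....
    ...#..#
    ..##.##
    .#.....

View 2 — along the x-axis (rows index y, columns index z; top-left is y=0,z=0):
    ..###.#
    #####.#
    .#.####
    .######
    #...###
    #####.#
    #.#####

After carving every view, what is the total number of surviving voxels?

86 voxels

full grid |V| = 343
after view 1 [z-axis, 15 of 49 cells solid] → remaining = 105
after view 2 [x-axis, 37 of 49 cells solid] → remaining = 86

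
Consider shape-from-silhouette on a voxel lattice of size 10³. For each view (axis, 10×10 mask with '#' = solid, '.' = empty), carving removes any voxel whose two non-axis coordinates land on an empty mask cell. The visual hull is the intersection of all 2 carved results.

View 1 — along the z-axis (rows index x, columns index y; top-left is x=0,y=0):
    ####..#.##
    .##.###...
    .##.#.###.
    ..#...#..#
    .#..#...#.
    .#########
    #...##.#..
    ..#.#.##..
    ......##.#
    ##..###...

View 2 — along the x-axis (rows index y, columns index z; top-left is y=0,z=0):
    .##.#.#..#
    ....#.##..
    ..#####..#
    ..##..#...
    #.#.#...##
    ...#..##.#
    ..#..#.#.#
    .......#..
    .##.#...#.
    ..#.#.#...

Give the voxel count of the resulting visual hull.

start: 10×10×10 = 1000 voxels
[1] z-view keeps 49 columns → grid now 490
[2] x-view keeps 38 columns → grid now 191

remaining voxels: 191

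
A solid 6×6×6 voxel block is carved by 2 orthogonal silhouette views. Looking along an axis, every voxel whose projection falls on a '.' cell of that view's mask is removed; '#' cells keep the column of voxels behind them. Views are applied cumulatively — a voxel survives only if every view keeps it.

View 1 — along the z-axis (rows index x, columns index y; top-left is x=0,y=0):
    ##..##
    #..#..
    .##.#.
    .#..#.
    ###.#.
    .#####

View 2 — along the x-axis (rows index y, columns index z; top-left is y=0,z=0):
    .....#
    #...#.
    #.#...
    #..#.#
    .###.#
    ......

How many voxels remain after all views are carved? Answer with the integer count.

remaining voxels: 45

start: 6×6×6 = 216 voxels
  1. axis=2 (XY plane), |mask|=20  ⇒  voxels=120
  2. axis=0 (YZ plane), |mask|=12  ⇒  voxels=45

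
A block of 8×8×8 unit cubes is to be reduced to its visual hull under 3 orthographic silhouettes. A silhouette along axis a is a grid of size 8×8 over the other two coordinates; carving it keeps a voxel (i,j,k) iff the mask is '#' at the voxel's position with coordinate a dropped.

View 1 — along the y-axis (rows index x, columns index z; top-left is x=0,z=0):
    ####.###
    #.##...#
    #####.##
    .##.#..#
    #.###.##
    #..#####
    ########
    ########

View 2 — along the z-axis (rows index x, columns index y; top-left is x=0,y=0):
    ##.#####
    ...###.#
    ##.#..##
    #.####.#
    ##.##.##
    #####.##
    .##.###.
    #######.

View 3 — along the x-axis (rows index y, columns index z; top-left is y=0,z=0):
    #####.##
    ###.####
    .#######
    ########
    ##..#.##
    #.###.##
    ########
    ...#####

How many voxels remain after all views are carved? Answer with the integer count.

initial block: 8^3 = 512
V1 y: intersect with XZ mask (50 set) -- 400 left
V2 z: intersect with XY mask (47 set) -- 298 left
V3 x: intersect with YZ mask (53 set) -- 250 left

|visual hull| = 250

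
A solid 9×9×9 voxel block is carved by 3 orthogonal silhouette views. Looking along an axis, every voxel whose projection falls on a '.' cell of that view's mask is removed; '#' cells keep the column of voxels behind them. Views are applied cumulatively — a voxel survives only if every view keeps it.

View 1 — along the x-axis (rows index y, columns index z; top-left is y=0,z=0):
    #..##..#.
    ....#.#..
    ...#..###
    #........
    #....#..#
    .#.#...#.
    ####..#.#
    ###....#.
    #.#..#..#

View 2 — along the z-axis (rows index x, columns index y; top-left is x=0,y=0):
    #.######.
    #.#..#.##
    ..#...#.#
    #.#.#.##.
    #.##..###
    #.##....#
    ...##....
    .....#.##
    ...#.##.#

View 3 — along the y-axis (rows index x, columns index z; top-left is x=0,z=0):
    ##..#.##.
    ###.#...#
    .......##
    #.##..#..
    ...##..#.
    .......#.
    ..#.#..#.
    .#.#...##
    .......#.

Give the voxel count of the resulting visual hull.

voxel count = 56

initial block: 9^3 = 729
  1. axis=0 (YZ plane), |mask|=31  ⇒  voxels=279
  2. axis=2 (XY plane), |mask|=39  ⇒  voxels=144
  3. axis=1 (XZ plane), |mask|=28  ⇒  voxels=56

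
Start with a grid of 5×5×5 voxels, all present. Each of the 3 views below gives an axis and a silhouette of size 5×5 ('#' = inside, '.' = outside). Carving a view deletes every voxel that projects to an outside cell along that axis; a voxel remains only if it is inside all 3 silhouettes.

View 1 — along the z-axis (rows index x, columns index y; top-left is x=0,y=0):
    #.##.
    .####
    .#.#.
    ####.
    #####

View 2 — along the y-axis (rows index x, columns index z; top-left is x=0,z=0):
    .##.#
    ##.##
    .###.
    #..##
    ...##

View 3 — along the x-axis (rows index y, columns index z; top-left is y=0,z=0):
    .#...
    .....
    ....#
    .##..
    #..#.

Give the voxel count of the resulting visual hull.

full grid |V| = 125
carve view 1 (along z, XY-mask fill 18/25): 90 voxels remain
carve view 2 (along y, XZ-mask fill 15/25): 53 voxels remain
carve view 3 (along x, YZ-mask fill 6/25): 13 voxels remain

remaining voxels: 13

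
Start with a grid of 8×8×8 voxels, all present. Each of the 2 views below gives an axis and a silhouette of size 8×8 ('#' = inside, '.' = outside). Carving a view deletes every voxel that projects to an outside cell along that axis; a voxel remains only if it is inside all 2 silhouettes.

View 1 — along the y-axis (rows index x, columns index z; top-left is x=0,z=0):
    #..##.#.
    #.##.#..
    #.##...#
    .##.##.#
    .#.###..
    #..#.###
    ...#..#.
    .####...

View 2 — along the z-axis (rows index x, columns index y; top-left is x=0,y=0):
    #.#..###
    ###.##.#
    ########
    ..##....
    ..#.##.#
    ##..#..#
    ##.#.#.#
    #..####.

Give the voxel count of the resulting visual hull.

voxel count = 152

before carving: 512 voxels (8×8×8)
  1. axis=1 (XZ plane), |mask|=32  ⇒  voxels=256
  2. axis=2 (XY plane), |mask|=39  ⇒  voxels=152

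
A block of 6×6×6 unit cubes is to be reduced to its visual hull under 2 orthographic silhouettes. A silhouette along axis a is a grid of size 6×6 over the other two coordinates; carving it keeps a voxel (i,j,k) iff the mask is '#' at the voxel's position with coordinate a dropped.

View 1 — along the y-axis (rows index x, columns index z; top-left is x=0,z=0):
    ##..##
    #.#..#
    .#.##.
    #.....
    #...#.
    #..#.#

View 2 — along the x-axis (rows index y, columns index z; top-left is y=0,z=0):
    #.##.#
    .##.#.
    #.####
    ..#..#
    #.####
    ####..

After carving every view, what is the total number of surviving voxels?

59 voxels

start: 6×6×6 = 216 voxels
[1] y-view keeps 16 columns → grid now 96
[2] x-view keeps 23 columns → grid now 59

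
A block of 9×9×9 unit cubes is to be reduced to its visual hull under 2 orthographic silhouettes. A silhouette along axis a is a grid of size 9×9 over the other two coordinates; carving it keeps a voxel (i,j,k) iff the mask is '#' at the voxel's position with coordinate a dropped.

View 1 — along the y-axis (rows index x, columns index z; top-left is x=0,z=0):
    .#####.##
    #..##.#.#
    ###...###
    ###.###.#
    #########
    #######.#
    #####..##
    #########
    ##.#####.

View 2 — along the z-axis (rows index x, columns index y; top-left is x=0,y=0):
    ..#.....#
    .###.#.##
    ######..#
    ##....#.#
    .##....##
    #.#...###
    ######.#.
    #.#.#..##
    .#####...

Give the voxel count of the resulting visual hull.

319 voxels

start: 9×9×9 = 729 voxels
step 1: project along y, AND mask (65/81) → |grid| = 585
step 2: project along z, AND mask (45/81) → |grid| = 319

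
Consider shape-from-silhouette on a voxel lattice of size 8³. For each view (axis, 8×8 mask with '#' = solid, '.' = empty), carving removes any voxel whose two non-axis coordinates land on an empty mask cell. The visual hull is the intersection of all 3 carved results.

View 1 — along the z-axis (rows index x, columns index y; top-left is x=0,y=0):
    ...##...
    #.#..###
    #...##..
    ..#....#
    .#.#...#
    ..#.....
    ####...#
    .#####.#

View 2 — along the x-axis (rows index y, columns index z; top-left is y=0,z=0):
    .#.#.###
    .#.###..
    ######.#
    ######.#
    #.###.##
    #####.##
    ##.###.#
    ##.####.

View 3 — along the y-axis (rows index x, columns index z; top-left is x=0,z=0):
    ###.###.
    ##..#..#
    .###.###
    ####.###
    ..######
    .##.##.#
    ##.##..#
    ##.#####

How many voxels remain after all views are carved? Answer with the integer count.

start: 8×8×8 = 512 voxels
step 1: project along z, AND mask (27/64) → |grid| = 216
step 2: project along x, AND mask (48/64) → |grid| = 165
step 3: project along y, AND mask (46/64) → |grid| = 121

voxel count = 121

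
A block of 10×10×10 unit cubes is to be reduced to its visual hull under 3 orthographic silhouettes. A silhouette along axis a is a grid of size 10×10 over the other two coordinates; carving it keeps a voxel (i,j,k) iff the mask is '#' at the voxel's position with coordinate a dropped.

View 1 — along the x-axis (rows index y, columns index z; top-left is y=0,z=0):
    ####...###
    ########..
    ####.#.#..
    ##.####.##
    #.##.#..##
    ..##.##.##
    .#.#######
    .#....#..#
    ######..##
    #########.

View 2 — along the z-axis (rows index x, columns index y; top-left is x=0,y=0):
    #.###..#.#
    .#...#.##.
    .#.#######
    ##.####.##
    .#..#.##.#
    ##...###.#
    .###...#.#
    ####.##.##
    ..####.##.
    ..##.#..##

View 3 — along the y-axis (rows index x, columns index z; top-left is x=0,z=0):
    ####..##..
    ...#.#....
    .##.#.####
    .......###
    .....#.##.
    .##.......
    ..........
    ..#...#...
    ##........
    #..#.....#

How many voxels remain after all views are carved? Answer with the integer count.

before carving: 1000 voxels (10×10×10)
V1 x: intersect with YZ mask (69 set) -- 690 left
V2 z: intersect with XY mask (61 set) -- 423 left
V3 y: intersect with XZ mask (30 set) -- 135 left

voxel count = 135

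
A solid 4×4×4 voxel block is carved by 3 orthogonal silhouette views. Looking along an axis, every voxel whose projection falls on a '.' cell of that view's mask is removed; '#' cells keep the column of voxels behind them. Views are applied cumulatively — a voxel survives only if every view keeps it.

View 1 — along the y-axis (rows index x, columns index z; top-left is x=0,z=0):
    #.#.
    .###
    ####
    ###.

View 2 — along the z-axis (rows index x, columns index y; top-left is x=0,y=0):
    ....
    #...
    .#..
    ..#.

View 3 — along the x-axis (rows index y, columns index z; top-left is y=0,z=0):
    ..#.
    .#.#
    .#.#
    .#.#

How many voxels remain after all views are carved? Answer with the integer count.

voxel count = 4

start: 4×4×4 = 64 voxels
after view 1 [y-axis, 12 of 16 cells solid] → remaining = 48
after view 2 [z-axis, 3 of 16 cells solid] → remaining = 10
after view 3 [x-axis, 7 of 16 cells solid] → remaining = 4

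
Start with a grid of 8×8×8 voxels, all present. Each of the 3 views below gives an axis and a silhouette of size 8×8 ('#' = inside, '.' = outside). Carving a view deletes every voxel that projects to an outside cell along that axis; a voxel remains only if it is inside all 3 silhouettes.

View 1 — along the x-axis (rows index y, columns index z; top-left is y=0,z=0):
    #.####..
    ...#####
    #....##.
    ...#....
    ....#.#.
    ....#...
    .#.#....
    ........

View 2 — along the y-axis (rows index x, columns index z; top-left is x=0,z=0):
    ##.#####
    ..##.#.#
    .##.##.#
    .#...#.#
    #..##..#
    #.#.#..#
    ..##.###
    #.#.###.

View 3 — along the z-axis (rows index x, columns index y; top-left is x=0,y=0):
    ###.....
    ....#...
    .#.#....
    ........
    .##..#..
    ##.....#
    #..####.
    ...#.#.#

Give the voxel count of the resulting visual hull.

start: 8×8×8 = 512 voxels
carve view 1 (along x, YZ-mask fill 19/64): 152 voxels remain
carve view 2 (along y, XZ-mask fill 37/64): 86 voxels remain
carve view 3 (along z, XY-mask fill 20/64): 32 voxels remain

voxel count = 32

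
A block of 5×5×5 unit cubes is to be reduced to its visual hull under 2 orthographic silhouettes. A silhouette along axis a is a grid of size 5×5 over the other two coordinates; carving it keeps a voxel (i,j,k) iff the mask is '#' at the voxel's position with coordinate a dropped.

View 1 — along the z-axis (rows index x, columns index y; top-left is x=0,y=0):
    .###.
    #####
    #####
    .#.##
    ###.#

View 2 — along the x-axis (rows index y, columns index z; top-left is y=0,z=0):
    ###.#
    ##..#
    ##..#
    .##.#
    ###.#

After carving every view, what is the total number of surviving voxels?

start: 5×5×5 = 125 voxels
step 1: project along z, AND mask (20/25) → |grid| = 100
step 2: project along x, AND mask (17/25) → |grid| = 67

|visual hull| = 67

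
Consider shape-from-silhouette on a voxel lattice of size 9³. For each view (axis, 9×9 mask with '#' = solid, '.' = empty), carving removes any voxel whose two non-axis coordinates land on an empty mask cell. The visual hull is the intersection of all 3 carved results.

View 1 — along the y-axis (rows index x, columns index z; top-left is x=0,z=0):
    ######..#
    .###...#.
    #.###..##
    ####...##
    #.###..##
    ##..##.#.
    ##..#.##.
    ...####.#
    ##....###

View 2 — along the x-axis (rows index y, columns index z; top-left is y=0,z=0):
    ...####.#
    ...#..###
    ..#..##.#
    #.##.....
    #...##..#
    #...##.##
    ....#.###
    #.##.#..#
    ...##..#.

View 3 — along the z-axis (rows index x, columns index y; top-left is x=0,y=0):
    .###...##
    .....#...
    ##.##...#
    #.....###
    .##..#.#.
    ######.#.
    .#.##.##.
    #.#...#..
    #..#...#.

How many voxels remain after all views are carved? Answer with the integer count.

voxel count = 93

full grid |V| = 729
after view 1 [y-axis, 49 of 81 cells solid] → remaining = 441
after view 2 [x-axis, 37 of 81 cells solid] → remaining = 200
after view 3 [z-axis, 37 of 81 cells solid] → remaining = 93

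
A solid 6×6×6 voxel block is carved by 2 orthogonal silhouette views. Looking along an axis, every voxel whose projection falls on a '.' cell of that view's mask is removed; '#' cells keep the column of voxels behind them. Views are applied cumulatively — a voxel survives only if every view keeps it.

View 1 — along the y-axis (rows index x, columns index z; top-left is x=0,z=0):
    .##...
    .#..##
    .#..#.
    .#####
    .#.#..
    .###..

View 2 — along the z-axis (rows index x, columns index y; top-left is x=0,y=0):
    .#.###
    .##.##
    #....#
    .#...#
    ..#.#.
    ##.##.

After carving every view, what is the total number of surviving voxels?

before carving: 216 voxels (6×6×6)
V1 y: intersect with XZ mask (17 set) -- 102 left
V2 z: intersect with XY mask (18 set) -- 50 left

50 voxels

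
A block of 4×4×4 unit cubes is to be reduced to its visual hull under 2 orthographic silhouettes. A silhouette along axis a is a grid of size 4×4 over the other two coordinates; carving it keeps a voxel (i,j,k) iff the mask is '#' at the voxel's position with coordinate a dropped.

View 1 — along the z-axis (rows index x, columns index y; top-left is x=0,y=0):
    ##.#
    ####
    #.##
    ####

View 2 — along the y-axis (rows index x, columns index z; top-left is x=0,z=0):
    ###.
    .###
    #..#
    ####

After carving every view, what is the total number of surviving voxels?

voxel count = 43

before carving: 64 voxels (4×4×4)
[1] z-view keeps 14 columns → grid now 56
[2] y-view keeps 12 columns → grid now 43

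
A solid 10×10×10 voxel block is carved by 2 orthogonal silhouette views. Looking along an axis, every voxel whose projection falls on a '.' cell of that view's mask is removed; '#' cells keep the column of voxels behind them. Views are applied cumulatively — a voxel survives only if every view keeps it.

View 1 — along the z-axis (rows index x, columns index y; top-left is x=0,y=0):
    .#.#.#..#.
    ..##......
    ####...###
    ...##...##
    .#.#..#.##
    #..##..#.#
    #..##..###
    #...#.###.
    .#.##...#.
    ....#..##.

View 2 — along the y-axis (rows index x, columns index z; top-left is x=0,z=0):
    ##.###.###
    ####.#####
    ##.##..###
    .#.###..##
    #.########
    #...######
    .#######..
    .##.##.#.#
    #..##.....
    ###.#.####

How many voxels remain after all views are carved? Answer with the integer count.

|visual hull| = 311

initial block: 10^3 = 1000
  1. axis=2 (XY plane), |mask|=45  ⇒  voxels=450
  2. axis=1 (XZ plane), |mask|=70  ⇒  voxels=311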